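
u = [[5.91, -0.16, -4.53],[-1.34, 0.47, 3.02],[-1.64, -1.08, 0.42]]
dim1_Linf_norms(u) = [5.91, 3.02, 1.64]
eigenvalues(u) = [(6.88+0j), (-0.04+1.27j), (-0.04-1.27j)]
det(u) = 11.10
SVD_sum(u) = [[5.64, -0.11, -4.85],  [-2.27, 0.04, 1.95],  [-1.14, 0.02, 0.98]] + [[0.18, 0.17, 0.21],[0.79, 0.76, 0.91],[-0.68, -0.65, -0.78]] + [[0.09, -0.23, 0.11], [0.13, -0.33, 0.16], [0.18, -0.45, 0.22]]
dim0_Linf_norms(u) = [5.91, 1.08, 4.53]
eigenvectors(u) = [[(0.94+0j), (-0.22+0.3j), -0.22-0.30j], [-0.29+0.00j, 0.77+0.00j, (0.77-0j)], [-0.19+0.00j, (-0.23+0.46j), -0.23-0.46j]]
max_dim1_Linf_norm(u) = 5.91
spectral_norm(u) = 8.15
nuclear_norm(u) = 10.77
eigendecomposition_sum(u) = [[6.21+0.00j,(0.54+0j),(-4.1+0j)],[-1.89-0.00j,(-0.16-0j),1.25+0.00j],[(-1.26-0j),-0.11-0.00j,(0.83+0j)]] + [[-0.15+0.06j, (-0.35-0.06j), (-0.21+0.37j)], [(0.28+0.18j), 0.32+0.66j, (0.88-0.09j)], [-0.19+0.11j, -0.49-0.00j, -0.21+0.55j]] + [[(-0.15-0.06j), -0.35+0.06j, (-0.21-0.37j)], [(0.28-0.18j), 0.32-0.66j, 0.88+0.09j], [(-0.19-0.11j), -0.49+0.00j, (-0.21-0.55j)]]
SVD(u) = [[-0.91, -0.17, 0.37], [0.37, -0.75, 0.55], [0.18, 0.64, 0.74]] @ diag([8.154787719853598, 1.9062199538252123, 0.713906668804564]) @ [[-0.76,0.01,0.65], [-0.56,-0.53,-0.64], [0.34,-0.85,0.41]]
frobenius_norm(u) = 8.40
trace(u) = 6.80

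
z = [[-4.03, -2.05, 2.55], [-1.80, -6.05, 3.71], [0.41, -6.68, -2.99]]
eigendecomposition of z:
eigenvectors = [[-0.88+0.00j, 0.15-0.35j, (0.15+0.35j)], [-0.04+0.00j, 0.25-0.51j, 0.25+0.51j], [(-0.46+0j), (0.73+0j), 0.73-0.00j]]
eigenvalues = [(-2.78+0j), (-5.14+4.41j), (-5.14-4.41j)]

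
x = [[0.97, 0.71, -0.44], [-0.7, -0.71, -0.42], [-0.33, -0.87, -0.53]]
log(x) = [[0.29-0.05j, 1.29-0.10j, -1.01-0.09j],[(-0.51+0.68j), (-1.09+1.45j), 0.97+1.36j],[0.48+0.86j, 0.71+1.85j, (-0.35+1.74j)]]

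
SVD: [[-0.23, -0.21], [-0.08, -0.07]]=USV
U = [[-0.95,-0.32],[-0.32,0.95]]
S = [0.33, 0.0]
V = [[0.74, 0.67], [-0.67, 0.74]]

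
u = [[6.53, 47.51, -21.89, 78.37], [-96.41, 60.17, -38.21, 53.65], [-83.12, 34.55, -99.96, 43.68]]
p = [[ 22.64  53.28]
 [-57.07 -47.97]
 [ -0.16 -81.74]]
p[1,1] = -47.97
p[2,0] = -0.16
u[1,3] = 53.65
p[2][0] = -0.16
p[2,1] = -81.74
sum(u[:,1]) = 142.23000000000002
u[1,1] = 60.17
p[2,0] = -0.16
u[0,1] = 47.51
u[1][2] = -38.21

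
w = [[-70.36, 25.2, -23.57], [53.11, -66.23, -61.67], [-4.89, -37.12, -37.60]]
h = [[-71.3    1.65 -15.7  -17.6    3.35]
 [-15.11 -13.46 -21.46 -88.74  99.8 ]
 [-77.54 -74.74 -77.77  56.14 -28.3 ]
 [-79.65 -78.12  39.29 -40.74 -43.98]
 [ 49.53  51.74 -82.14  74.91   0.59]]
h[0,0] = -71.3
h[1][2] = -21.46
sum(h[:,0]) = -194.07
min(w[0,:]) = -70.36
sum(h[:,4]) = 31.459999999999997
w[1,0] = 53.11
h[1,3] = -88.74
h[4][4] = 0.59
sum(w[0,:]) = -68.72999999999999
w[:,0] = [-70.36, 53.11, -4.89]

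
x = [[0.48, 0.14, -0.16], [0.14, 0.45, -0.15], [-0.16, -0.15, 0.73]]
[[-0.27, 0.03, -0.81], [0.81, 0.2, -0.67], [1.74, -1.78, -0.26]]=x @ [[-0.44,  -0.76,  -1.63],[2.91,  -0.20,  -1.30],[2.89,  -2.65,  -0.98]]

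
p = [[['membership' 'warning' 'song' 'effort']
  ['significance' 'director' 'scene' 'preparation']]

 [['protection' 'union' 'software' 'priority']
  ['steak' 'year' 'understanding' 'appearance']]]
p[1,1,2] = 'understanding'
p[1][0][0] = 'protection'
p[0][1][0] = 'significance'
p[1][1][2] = 'understanding'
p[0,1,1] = 'director'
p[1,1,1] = 'year'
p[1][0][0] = 'protection'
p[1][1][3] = 'appearance'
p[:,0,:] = [['membership', 'warning', 'song', 'effort'], ['protection', 'union', 'software', 'priority']]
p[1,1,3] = 'appearance'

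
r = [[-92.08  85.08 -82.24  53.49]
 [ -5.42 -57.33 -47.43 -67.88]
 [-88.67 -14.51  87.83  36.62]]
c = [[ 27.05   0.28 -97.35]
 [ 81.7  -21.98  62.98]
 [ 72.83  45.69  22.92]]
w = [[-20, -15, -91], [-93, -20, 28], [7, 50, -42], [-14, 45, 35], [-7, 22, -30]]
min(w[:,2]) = -91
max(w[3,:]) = 45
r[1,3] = -67.88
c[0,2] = -97.35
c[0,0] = 27.05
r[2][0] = -88.67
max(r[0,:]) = 85.08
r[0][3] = 53.49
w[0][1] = -15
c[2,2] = 22.92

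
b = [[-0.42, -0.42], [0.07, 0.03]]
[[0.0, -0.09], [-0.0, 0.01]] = b @ [[-0.00, 0.01], [-0.01, 0.21]]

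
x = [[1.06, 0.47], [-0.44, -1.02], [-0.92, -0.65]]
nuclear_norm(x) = 2.47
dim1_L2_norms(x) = [1.16, 1.11, 1.13]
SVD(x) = [[-0.59, -0.55], [0.53, -0.81], [0.60, 0.17]] @ diag([1.867408448618966, 0.6001547184072685]) @ [[-0.76, -0.65], [-0.65, 0.76]]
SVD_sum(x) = [[0.84, 0.72], [-0.76, -0.65], [-0.85, -0.73]] + [[0.22, -0.25], [0.32, -0.37], [-0.07, 0.08]]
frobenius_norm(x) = 1.96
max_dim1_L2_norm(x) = 1.16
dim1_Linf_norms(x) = [1.06, 1.02, 0.92]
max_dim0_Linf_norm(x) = 1.06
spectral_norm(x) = 1.87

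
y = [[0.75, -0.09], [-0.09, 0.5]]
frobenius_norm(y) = 0.91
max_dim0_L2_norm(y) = 0.76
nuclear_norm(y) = 1.25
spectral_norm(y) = 0.78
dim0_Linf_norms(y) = [0.75, 0.5]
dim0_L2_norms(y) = [0.76, 0.51]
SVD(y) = [[-0.95, 0.31],[0.31, 0.95]] @ diag([0.7790292180074936, 0.47097078199250636]) @ [[-0.95, 0.31], [0.31, 0.95]]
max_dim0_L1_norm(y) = 0.84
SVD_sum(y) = [[0.71,-0.23], [-0.23,0.07]] + [[0.04,  0.14], [0.14,  0.43]]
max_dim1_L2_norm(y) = 0.76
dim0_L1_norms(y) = [0.84, 0.59]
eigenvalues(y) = [0.78, 0.47]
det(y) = 0.37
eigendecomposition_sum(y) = [[0.71, -0.23], [-0.23, 0.07]] + [[0.04, 0.14], [0.14, 0.43]]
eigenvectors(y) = [[0.95,0.31], [-0.31,0.95]]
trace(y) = 1.25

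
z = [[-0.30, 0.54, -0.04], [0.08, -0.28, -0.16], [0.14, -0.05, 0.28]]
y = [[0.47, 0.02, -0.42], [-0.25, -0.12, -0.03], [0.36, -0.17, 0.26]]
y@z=[[-0.2,0.27,-0.14], [0.06,-0.10,0.02], [-0.09,0.23,0.09]]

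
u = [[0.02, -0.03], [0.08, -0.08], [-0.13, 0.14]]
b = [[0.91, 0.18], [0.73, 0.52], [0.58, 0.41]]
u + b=[[0.93, 0.15], [0.81, 0.44], [0.45, 0.55]]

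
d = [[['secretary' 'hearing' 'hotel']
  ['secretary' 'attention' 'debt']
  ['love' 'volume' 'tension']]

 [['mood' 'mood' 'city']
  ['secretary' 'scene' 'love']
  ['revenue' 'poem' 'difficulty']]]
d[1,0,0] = 'mood'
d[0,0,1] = 'hearing'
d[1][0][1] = 'mood'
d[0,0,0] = 'secretary'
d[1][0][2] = 'city'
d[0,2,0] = 'love'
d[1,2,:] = ['revenue', 'poem', 'difficulty']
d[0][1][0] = 'secretary'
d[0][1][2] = 'debt'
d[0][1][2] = 'debt'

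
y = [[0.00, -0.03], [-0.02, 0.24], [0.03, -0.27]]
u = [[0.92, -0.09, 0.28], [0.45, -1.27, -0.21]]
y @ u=[[-0.01, 0.04, 0.01], [0.09, -0.3, -0.06], [-0.09, 0.34, 0.07]]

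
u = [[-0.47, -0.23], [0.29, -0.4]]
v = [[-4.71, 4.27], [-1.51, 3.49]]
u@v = [[2.56,-2.81], [-0.76,-0.16]]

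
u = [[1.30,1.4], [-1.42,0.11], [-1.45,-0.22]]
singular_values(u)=[2.58, 1.08]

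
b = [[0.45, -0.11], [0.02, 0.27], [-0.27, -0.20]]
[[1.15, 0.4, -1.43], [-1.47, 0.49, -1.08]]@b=[[0.91, 0.27], [-0.36, 0.51]]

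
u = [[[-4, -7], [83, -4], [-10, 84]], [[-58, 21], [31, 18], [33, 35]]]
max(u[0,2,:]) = 84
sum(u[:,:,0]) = 75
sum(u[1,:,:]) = 80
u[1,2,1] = 35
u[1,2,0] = 33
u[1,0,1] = 21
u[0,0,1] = -7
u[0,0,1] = -7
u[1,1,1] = 18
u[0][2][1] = 84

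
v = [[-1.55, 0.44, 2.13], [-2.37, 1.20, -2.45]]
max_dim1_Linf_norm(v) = 2.45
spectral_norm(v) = 3.64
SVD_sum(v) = [[0.34, -0.18, 0.46], [-2.05, 1.1, -2.73]] + [[-1.89,0.62,1.67],[-0.32,0.10,0.28]]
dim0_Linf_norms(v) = [2.37, 1.2, 2.45]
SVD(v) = [[-0.16,0.99], [0.99,0.16]] @ diag([3.6371781673477406, 2.638813176215575]) @ [[-0.57, 0.31, -0.76], [-0.73, 0.24, 0.64]]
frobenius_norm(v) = 4.49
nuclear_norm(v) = 6.28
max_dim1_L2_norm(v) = 3.61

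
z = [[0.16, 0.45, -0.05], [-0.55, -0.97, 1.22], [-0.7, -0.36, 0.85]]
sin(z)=[[0.19, 0.44, -0.05], [-0.53, -0.91, 1.18], [-0.67, -0.35, 0.86]]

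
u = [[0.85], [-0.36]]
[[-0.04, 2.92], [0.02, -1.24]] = u @ [[-0.05, 3.44]]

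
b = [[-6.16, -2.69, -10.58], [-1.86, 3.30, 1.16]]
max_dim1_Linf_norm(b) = 10.58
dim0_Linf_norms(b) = [6.16, 3.3, 10.58]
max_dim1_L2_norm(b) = 12.53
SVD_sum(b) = [[-6.01, -2.90, -10.61], [0.41, 0.2, 0.72]] + [[-0.15, 0.21, 0.03], [-2.27, 3.10, 0.44]]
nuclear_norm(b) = 16.44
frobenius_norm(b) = 13.15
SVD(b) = [[-1.00, 0.07], [0.07, 1.0]] @ diag([12.56102102130119, 3.877376806866937]) @ [[0.48, 0.23, 0.85],  [-0.59, 0.8, 0.11]]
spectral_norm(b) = 12.56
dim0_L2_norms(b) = [6.43, 4.26, 10.64]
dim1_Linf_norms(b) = [10.58, 3.3]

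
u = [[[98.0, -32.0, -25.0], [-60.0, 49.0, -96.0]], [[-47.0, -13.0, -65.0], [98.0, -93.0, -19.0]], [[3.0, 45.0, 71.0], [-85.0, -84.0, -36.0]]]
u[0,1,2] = -96.0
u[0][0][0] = 98.0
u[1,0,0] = -47.0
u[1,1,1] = -93.0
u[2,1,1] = -84.0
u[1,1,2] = -19.0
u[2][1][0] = -85.0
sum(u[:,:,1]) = -128.0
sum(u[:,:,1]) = -128.0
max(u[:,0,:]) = 98.0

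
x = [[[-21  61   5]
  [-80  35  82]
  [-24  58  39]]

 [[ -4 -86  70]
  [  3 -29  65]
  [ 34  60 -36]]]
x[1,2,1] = 60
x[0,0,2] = 5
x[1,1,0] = 3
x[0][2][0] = -24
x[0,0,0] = -21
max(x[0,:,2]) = 82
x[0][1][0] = -80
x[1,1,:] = [3, -29, 65]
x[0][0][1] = 61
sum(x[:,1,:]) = 76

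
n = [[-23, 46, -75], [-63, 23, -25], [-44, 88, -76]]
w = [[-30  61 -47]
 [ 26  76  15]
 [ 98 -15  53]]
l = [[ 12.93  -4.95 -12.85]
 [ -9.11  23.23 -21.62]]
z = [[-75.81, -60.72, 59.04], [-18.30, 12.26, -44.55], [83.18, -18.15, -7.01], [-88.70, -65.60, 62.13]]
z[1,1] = 12.26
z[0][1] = -60.72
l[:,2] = [-12.85, -21.62]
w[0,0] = -30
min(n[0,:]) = -75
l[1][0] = -9.11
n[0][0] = -23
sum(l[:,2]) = -34.47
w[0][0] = -30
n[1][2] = -25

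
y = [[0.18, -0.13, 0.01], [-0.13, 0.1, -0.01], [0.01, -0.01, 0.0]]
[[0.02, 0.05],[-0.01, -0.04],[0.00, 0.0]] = y@[[0.18, 0.15],[0.11, -0.16],[-0.08, 0.02]]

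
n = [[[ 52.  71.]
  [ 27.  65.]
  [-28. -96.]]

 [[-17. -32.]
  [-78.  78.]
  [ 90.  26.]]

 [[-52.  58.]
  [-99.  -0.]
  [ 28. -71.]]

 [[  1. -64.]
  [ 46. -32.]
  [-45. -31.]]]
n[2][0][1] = 58.0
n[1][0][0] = -17.0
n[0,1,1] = 65.0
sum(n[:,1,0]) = -104.0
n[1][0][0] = -17.0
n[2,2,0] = 28.0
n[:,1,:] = [[27.0, 65.0], [-78.0, 78.0], [-99.0, -0.0], [46.0, -32.0]]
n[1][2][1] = 26.0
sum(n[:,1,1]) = 111.0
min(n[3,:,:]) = -64.0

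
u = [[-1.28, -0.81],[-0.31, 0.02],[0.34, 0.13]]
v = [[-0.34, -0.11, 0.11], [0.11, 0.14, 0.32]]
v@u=[[0.51, 0.29], [-0.08, -0.04]]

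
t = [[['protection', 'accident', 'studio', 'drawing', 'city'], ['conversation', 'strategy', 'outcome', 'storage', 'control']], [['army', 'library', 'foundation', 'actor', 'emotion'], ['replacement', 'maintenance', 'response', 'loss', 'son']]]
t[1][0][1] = 'library'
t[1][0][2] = 'foundation'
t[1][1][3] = 'loss'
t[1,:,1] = ['library', 'maintenance']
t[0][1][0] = 'conversation'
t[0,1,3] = 'storage'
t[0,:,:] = [['protection', 'accident', 'studio', 'drawing', 'city'], ['conversation', 'strategy', 'outcome', 'storage', 'control']]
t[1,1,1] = 'maintenance'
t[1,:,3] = ['actor', 'loss']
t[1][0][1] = 'library'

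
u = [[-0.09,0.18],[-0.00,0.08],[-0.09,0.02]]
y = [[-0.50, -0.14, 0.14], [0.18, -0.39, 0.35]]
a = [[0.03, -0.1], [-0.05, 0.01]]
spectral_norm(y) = 0.56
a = y @ u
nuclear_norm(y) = 1.09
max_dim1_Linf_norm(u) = 0.18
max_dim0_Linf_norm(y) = 0.5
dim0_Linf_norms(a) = [0.05, 0.1]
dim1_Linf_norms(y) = [0.5, 0.39]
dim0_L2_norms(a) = [0.06, 0.1]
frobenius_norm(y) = 0.77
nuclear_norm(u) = 0.30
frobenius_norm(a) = 0.12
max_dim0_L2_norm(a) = 0.1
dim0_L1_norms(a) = [0.08, 0.11]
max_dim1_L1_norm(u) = 0.27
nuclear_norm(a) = 0.15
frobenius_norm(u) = 0.24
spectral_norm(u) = 0.22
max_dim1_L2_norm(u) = 0.2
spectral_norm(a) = 0.11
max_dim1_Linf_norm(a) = 0.1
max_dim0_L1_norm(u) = 0.28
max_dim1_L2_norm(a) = 0.1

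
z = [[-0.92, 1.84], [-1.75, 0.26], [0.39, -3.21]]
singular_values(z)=[3.85, 1.73]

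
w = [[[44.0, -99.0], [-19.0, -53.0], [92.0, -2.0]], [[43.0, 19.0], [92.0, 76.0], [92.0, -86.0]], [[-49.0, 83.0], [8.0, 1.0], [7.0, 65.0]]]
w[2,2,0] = 7.0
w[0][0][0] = 44.0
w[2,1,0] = 8.0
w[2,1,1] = 1.0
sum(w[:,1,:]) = 105.0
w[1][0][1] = 19.0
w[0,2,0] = 92.0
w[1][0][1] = 19.0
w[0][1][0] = -19.0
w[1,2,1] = -86.0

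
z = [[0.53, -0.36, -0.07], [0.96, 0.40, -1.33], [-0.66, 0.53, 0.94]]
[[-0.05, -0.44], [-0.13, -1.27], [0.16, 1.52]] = z@[[-0.02, -0.17], [0.08, 0.77], [0.11, 1.06]]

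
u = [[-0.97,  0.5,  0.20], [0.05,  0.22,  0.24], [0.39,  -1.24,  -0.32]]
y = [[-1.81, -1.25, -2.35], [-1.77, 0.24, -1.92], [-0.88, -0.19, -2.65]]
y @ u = [[0.78, 1.73, 0.09],[0.98, 1.55, 0.32],[-0.19, 2.80, 0.63]]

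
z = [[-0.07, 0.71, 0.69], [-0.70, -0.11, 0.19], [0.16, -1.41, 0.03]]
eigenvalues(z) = [(-0.39+0.99j), (-0.39-0.99j), (0.62+0j)]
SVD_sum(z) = [[-0.09, 0.82, 0.17], [-0.0, 0.01, 0.00], [0.15, -1.34, -0.29]] + [[-0.24, -0.06, 0.18],[-0.54, -0.14, 0.40],[-0.15, -0.04, 0.11]] + [[0.26,-0.04,0.34], [-0.16,0.03,-0.21], [0.16,-0.03,0.21]]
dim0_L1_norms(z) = [0.93, 2.23, 0.91]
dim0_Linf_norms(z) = [0.7, 1.41, 0.69]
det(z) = 0.71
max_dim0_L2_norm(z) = 1.58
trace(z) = -0.15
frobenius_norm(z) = 1.88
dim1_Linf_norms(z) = [0.71, 0.7, 1.41]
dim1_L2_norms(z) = [0.99, 0.73, 1.42]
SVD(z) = [[-0.52, -0.39, 0.76], [-0.01, -0.89, -0.46], [0.85, -0.25, 0.46]] @ diag([1.6177629383377508, 0.772749420292672, 0.5688597443818169]) @ [[0.11, -0.97, -0.21],[0.79, 0.21, -0.58],[0.61, -0.10, 0.79]]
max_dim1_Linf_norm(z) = 1.41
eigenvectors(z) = [[(-0.47-0.38j), -0.47+0.38j, 0.52+0.00j], [(0.13-0.48j), 0.13+0.48j, (-0.28+0j)], [0.62+0.00j, 0.62-0.00j, (0.81+0j)]]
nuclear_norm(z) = 2.96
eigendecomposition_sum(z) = [[(-0.14+0.32j), (0.44+0.33j), (0.25-0.09j)], [(-0.29-0j), -0.10+0.45j, 0.15+0.16j], [-0.09-0.35j, (-0.57+0.02j), (-0.14+0.23j)]] + [[(-0.14-0.32j), 0.44-0.33j, 0.25+0.09j], [-0.29+0.00j, (-0.1-0.45j), (0.15-0.16j)], [-0.09+0.35j, (-0.57-0.02j), -0.14-0.23j]] + [[(0.22-0j), (-0.17+0j), (0.2+0j)], [(-0.12+0j), (0.09-0j), (-0.11-0j)], [(0.34-0j), (-0.27+0j), 0.31+0.00j]]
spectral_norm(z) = 1.62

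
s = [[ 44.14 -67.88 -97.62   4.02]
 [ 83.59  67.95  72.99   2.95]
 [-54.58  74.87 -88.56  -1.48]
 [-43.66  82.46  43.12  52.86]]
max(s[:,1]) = 82.46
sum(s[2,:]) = -69.75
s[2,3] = -1.48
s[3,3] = 52.86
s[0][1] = -67.88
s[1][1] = 67.95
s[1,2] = 72.99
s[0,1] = -67.88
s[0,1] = -67.88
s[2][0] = -54.58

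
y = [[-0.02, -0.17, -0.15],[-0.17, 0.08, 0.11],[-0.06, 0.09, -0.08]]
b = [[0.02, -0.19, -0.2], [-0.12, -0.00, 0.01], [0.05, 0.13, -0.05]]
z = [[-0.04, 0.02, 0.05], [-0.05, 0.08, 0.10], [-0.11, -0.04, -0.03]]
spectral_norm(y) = 0.28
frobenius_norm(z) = 0.19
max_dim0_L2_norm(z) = 0.13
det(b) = 0.00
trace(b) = -0.03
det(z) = 0.00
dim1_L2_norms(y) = [0.23, 0.22, 0.13]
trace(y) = -0.02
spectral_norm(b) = 0.28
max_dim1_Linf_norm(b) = 0.2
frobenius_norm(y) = 0.34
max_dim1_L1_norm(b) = 0.41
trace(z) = 0.01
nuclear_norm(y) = 0.56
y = z + b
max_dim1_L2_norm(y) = 0.23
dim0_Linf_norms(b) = [0.12, 0.19, 0.2]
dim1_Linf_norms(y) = [0.17, 0.17, 0.09]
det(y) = 0.01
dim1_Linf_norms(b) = [0.2, 0.12, 0.13]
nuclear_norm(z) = 0.29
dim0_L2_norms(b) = [0.13, 0.23, 0.21]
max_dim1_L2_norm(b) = 0.28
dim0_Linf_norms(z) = [0.11, 0.08, 0.1]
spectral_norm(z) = 0.15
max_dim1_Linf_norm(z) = 0.11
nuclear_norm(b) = 0.53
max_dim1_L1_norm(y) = 0.36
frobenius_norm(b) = 0.34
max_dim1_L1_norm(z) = 0.23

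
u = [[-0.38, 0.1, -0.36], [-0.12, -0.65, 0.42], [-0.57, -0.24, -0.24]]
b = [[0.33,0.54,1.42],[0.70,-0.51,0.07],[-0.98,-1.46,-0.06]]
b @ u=[[-1.00, -0.66, -0.23], [-0.24, 0.38, -0.48], [0.58, 0.87, -0.25]]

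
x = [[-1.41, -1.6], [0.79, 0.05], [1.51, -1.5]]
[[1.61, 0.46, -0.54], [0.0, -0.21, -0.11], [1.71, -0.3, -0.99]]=x@[[0.07, -0.26, -0.17], [-1.07, -0.06, 0.49]]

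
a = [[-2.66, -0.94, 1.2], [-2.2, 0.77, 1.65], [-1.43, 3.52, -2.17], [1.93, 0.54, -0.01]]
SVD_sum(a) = [[-0.24, 0.32, -0.14], [-0.74, 0.98, -0.42], [-2.38, 3.15, -1.35], [0.39, -0.52, 0.22]] + [[-2.31, -1.04, 1.64], [-1.77, -0.80, 1.26], [0.99, 0.45, -0.70], [1.28, 0.58, -0.91]] + [[-0.12, -0.22, -0.3], [0.31, 0.59, 0.81], [-0.04, -0.08, -0.11], [0.26, 0.48, 0.67]]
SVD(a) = [[-0.09, 0.69, -0.27], [-0.29, 0.53, 0.74], [-0.94, -0.30, -0.10], [0.15, -0.38, 0.61]] @ diag([4.447523190995377, 4.347747349741895, 1.4254930544799675]) @ [[0.57,-0.76,0.32], [-0.77,-0.34,0.54], [0.30,0.56,0.77]]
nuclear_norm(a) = 10.22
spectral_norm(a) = 4.45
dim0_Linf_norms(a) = [2.66, 3.52, 2.17]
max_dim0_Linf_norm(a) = 3.52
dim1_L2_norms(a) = [3.07, 2.86, 4.38, 2.0]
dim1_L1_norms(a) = [4.8, 4.62, 7.12, 2.48]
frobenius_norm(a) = 6.38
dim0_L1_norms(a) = [8.22, 5.77, 5.03]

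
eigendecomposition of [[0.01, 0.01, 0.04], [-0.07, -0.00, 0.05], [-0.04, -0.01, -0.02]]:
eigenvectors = [[-0.18+0.35j, -0.18-0.35j, (0.14+0j)],[(-0.83+0j), (-0.83-0j), -0.97+0.00j],[(-0.17-0.35j), -0.17+0.35j, (0.21+0j)]]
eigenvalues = [(-0+0.05j), (-0-0.05j), (-0+0j)]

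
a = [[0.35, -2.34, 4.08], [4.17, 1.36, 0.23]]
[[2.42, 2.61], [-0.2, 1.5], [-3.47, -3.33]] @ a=[[11.73, -2.11, 10.47], [6.18, 2.51, -0.47], [-15.1, 3.59, -14.92]]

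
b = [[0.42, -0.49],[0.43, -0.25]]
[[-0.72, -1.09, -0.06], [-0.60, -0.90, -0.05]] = b@[[-1.06, -1.59, -0.08], [0.57, 0.86, 0.05]]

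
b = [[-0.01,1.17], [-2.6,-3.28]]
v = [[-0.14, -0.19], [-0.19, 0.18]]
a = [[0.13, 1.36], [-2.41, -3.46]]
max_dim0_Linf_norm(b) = 3.28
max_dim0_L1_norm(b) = 4.45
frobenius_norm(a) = 4.43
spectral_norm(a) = 4.39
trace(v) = 0.04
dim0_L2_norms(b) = [2.6, 3.48]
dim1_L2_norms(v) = [0.24, 0.26]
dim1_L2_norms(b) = [1.17, 4.19]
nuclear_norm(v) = 0.50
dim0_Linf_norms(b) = [2.6, 3.28]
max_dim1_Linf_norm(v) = 0.19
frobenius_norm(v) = 0.35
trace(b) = -3.29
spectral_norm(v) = 0.27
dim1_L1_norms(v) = [0.33, 0.37]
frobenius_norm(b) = 4.35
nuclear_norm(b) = 5.00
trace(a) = -3.33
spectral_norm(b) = 4.29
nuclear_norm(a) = 5.03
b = a + v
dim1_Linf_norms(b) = [1.17, 3.28]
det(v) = -0.06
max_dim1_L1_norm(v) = 0.37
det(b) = 3.07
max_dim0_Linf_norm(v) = 0.19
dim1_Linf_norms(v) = [0.19, 0.19]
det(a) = 2.83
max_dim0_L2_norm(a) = 3.72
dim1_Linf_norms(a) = [1.36, 3.46]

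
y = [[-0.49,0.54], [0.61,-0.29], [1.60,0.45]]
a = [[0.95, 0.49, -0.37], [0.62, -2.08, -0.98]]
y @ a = [[-0.13, -1.36, -0.35], [0.40, 0.9, 0.06], [1.8, -0.15, -1.03]]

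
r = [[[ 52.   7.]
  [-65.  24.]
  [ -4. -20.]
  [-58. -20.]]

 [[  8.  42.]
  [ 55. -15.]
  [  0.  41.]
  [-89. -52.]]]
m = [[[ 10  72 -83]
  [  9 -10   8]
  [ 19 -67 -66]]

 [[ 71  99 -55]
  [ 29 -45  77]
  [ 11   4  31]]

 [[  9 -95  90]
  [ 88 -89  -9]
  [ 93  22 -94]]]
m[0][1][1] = -10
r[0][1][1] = 24.0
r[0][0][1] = 7.0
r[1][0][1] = 42.0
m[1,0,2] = -55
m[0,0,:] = [10, 72, -83]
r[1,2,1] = 41.0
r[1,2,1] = 41.0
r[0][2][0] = -4.0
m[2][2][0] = 93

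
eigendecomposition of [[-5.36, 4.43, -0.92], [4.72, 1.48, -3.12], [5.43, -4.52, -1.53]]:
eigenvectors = [[0.50, -0.29, -0.41], [-0.48, -0.41, -0.87], [-0.72, -0.87, 0.28]]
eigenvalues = [-8.24, -1.86, 4.69]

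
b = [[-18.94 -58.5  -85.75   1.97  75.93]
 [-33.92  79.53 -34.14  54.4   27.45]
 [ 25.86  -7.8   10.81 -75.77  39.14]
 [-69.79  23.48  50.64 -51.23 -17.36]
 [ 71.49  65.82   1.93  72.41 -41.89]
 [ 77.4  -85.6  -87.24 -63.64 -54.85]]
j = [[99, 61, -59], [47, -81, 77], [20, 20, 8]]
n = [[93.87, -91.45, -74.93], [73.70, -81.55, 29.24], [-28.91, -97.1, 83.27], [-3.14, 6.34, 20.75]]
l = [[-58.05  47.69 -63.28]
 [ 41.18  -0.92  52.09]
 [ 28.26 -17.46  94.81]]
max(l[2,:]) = 94.81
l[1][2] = 52.09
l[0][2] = -63.28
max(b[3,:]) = 50.64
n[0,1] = -91.45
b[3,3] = -51.23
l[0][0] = -58.05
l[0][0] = -58.05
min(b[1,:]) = -34.14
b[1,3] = 54.4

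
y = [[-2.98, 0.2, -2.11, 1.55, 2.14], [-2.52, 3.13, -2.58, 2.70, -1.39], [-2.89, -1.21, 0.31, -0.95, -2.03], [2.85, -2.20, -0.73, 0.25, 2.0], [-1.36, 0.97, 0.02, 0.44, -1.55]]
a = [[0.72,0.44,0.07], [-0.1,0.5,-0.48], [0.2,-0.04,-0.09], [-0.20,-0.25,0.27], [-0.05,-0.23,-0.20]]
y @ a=[[-3.0, -2.01, -0.12],[-3.11, 0.20, -0.44],[-1.61, -1.18, 0.50],[1.98, -0.34, 0.99],[-1.08, 0.13, -0.13]]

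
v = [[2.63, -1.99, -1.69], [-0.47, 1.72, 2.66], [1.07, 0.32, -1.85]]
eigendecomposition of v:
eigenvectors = [[0.05+0.00j,(0.93+0j),(0.93-0j)],[-0.58+0.00j,-0.02-0.27j,-0.02+0.27j],[(0.82+0j),0.23-0.06j,(0.23+0.06j)]]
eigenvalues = [(-2.01+0j), (2.25+0.69j), (2.25-0.69j)]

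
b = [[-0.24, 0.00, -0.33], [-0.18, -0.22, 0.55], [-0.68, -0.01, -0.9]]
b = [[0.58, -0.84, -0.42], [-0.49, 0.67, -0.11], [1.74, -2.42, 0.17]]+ [[-0.82, 0.84, 0.09], [0.31, -0.89, 0.66], [-2.42, 2.41, -1.07]]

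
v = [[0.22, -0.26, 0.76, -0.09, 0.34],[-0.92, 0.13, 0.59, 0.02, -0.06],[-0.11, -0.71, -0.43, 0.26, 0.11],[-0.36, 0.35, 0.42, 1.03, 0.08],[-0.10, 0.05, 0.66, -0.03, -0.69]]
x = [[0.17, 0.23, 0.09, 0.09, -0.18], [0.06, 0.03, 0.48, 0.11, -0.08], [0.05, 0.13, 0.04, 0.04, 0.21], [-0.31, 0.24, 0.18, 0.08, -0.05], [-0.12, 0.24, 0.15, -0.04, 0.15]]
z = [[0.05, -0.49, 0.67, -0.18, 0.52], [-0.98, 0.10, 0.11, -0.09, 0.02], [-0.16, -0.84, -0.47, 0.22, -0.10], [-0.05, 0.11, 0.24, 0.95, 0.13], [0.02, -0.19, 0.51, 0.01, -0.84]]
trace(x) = 0.47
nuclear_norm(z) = 4.99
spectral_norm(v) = 1.54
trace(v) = 0.26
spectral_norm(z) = 1.01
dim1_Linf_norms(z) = [0.67, 0.98, 0.84, 0.95, 0.84]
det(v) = -0.67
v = z + x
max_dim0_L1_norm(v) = 2.86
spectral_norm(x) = 0.63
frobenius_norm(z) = 2.23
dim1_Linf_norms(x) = [0.23, 0.48, 0.21, 0.31, 0.24]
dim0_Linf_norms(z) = [0.98, 0.84, 0.67, 0.95, 0.84]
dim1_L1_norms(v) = [1.67, 1.72, 1.62, 2.24, 1.53]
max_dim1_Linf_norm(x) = 0.48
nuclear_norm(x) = 1.73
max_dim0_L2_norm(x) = 0.54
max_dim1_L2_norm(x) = 0.5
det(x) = 0.00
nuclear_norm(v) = 4.86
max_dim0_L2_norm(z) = 1.0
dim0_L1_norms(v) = [1.71, 1.5, 2.86, 1.43, 1.28]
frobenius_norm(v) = 2.29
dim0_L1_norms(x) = [0.71, 0.87, 0.94, 0.36, 0.67]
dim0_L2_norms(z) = [1.0, 1.0, 1.0, 1.0, 1.0]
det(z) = -0.99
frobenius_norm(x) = 0.87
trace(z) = -0.21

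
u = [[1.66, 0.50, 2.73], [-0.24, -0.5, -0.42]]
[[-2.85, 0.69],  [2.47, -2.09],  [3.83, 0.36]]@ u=[[-4.9, -1.77, -8.07],[4.60, 2.28, 7.62],[6.27, 1.74, 10.30]]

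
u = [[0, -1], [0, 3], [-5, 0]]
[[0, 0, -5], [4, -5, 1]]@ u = [[25, 0], [-5, -19]]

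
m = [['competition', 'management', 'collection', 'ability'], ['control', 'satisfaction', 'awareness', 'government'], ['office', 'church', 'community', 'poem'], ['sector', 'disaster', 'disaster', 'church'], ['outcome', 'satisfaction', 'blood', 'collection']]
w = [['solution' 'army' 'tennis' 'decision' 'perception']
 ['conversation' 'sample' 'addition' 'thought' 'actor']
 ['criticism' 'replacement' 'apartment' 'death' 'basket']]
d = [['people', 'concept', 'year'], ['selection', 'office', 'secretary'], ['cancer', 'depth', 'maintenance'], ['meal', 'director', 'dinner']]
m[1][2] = 'awareness'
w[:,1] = ['army', 'sample', 'replacement']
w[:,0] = ['solution', 'conversation', 'criticism']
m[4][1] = 'satisfaction'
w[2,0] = 'criticism'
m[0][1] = 'management'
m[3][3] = 'church'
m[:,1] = ['management', 'satisfaction', 'church', 'disaster', 'satisfaction']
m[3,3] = 'church'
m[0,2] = 'collection'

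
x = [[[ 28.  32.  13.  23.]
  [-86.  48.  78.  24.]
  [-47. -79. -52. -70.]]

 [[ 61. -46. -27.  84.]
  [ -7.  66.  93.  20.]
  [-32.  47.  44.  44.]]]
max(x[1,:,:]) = 93.0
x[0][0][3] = 23.0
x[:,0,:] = [[28.0, 32.0, 13.0, 23.0], [61.0, -46.0, -27.0, 84.0]]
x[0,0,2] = 13.0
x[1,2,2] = 44.0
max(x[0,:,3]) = 24.0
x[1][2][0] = -32.0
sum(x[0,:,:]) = -88.0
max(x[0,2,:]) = -47.0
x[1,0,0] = 61.0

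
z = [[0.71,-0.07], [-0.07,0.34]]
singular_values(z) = [0.72, 0.33]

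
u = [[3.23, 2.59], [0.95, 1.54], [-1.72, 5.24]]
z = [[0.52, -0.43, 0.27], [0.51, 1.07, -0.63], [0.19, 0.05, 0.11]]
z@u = [[0.81, 2.10],[3.75, -0.33],[0.47, 1.15]]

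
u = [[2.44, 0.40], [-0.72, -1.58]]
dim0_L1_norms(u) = [3.16, 1.98]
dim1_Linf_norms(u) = [2.44, 1.58]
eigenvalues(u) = [2.37, -1.51]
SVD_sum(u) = [[2.19, 0.97], [-1.19, -0.53]] + [[0.25, -0.57], [0.47, -1.05]]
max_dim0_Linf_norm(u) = 2.44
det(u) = -3.57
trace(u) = 0.86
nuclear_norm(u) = 4.03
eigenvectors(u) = [[0.98, -0.10],  [-0.18, 0.99]]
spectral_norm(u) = 2.72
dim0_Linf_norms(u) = [2.44, 1.58]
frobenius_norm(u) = 3.02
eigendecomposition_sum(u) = [[2.41,0.24], [-0.44,-0.04]] + [[0.03, 0.16],  [-0.28, -1.54]]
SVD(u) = [[-0.88, 0.48], [0.48, 0.88]] @ diag([2.7224034274397693, 1.3103127787914606]) @ [[-0.91, -0.41], [0.41, -0.91]]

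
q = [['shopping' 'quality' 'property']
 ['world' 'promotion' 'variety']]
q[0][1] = 'quality'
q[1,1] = 'promotion'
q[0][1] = 'quality'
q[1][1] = 'promotion'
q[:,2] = ['property', 'variety']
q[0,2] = 'property'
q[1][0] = 'world'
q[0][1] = 'quality'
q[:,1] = ['quality', 'promotion']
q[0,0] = 'shopping'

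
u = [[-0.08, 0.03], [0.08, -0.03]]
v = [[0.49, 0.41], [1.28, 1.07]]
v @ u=[[-0.01, 0.00], [-0.02, 0.01]]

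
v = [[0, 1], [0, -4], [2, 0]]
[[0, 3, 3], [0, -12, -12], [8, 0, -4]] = v @ [[4, 0, -2], [0, 3, 3]]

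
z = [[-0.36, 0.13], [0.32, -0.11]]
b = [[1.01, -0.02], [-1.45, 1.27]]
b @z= [[-0.37, 0.13], [0.93, -0.33]]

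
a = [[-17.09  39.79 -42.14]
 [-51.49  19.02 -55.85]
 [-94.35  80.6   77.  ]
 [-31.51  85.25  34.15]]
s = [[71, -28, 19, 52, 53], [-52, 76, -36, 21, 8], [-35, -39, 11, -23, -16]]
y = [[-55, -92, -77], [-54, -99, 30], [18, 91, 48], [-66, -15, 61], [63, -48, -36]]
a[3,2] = 34.15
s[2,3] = -23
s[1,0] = -52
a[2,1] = 80.6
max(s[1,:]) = 76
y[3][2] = 61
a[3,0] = -31.51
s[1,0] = -52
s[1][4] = 8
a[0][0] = -17.09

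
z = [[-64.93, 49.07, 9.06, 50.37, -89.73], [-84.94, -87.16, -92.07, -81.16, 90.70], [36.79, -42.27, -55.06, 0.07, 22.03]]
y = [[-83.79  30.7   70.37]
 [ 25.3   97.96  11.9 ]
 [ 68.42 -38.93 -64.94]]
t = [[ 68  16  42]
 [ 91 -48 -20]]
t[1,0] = 91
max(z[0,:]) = 50.37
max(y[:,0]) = 68.42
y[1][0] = 25.3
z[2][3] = 0.07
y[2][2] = -64.94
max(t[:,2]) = 42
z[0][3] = 50.37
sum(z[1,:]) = -254.62999999999994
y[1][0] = 25.3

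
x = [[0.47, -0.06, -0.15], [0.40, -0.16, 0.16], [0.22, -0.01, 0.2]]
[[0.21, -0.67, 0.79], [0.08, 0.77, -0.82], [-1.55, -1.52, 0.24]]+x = [[0.68, -0.73, 0.64], [0.48, 0.61, -0.66], [-1.33, -1.53, 0.44]]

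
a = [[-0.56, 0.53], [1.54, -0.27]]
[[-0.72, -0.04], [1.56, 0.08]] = a @ [[0.95, 0.05], [-0.36, -0.02]]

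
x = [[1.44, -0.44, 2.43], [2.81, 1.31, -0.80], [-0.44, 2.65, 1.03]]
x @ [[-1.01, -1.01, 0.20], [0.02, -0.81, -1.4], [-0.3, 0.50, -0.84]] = [[-2.19,0.12,-1.14],[-2.57,-4.30,-0.60],[0.19,-1.19,-4.66]]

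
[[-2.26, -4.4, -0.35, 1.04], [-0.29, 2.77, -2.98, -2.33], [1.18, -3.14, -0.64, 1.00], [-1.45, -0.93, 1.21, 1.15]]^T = [[-2.26,-0.29,1.18,-1.45], [-4.4,2.77,-3.14,-0.93], [-0.35,-2.98,-0.64,1.21], [1.04,-2.33,1.0,1.15]]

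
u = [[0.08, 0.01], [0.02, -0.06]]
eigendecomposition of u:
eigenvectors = [[0.99, -0.07], [0.14, 1.0]]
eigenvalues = [0.08, -0.06]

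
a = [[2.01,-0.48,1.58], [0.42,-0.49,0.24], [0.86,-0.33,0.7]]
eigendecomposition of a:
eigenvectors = [[0.91,0.64,-0.01], [0.15,0.17,-0.96], [0.39,-0.75,-0.28]]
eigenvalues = [2.6, 0.04, -0.42]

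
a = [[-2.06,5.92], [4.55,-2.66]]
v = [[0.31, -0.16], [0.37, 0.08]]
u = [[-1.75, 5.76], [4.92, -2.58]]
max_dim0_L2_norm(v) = 0.48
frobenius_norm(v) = 0.51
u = a + v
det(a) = -21.46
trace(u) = -4.33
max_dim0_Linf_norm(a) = 5.92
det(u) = -23.82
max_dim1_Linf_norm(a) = 5.92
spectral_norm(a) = 7.70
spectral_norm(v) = 0.48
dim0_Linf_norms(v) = [0.37, 0.16]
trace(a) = -4.72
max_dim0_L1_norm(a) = 8.58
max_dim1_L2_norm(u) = 6.02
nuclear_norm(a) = 10.49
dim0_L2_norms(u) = [5.22, 6.31]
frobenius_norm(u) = 8.19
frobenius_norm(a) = 8.19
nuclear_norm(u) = 10.71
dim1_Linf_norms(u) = [5.76, 4.92]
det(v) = 0.08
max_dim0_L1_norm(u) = 8.34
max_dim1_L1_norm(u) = 7.51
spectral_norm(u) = 7.56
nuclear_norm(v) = 0.66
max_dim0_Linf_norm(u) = 5.76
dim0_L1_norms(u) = [6.67, 8.34]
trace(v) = 0.39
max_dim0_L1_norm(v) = 0.68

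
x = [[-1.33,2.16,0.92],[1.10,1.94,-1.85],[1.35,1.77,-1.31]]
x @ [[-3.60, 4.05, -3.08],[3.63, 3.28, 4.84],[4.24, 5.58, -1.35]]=[[16.53, 6.83, 13.31], [-4.76, 0.5, 8.5], [-3.99, 3.96, 6.18]]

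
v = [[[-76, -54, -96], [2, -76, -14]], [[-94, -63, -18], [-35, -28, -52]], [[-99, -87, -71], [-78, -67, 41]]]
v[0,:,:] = [[-76, -54, -96], [2, -76, -14]]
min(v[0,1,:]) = -76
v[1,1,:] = [-35, -28, -52]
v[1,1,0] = -35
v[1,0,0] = -94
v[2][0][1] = -87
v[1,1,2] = -52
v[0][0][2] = -96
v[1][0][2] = -18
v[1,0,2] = -18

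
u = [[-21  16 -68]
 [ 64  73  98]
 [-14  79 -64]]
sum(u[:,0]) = 29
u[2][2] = -64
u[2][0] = -14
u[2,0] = -14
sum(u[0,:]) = -73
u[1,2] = 98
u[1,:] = [64, 73, 98]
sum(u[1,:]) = 235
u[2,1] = 79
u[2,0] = -14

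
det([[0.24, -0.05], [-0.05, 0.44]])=0.103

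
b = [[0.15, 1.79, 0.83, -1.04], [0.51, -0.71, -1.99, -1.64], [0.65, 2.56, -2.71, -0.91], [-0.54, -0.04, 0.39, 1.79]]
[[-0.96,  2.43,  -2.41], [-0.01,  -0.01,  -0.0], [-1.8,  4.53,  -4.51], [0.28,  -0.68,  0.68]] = b @[[-0.24,0.61,-0.61], [-0.53,1.34,-1.33], [0.09,-0.22,0.22], [0.05,-0.12,0.12]]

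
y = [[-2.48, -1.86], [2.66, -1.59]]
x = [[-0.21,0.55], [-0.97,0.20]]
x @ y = [[1.98, -0.48], [2.94, 1.49]]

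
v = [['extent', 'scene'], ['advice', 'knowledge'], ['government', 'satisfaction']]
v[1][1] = 'knowledge'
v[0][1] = 'scene'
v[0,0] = 'extent'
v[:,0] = ['extent', 'advice', 'government']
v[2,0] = 'government'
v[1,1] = 'knowledge'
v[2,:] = ['government', 'satisfaction']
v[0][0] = 'extent'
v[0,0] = 'extent'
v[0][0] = 'extent'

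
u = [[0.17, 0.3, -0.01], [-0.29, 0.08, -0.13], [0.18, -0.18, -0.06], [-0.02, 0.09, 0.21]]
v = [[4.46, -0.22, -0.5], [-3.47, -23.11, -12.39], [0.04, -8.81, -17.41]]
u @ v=[[-0.28, -6.88, -3.63],[-1.58, -0.64, 1.42],[1.42, 4.65, 3.18],[-0.39, -3.93, -4.76]]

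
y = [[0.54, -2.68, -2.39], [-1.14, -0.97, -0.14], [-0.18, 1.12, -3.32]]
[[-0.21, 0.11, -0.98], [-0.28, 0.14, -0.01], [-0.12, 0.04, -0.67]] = y@[[0.18, -0.09, -0.12], [0.07, -0.04, 0.12], [0.05, -0.02, 0.25]]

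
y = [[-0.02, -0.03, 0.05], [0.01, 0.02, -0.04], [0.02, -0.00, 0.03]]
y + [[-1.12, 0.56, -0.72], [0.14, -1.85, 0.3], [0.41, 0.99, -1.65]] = [[-1.14, 0.53, -0.67],[0.15, -1.83, 0.26],[0.43, 0.99, -1.62]]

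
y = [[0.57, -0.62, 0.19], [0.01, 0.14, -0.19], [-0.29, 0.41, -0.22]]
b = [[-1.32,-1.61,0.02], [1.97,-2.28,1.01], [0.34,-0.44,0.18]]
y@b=[[-1.91, 0.41, -0.58], [0.20, -0.25, 0.11], [1.12, -0.37, 0.37]]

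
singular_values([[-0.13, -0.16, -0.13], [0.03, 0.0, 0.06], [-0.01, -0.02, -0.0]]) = [0.25, 0.05, 0.0]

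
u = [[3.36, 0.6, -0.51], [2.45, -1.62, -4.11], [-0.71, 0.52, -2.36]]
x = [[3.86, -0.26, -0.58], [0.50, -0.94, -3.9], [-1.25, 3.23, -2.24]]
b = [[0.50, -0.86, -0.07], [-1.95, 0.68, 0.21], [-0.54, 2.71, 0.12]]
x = u + b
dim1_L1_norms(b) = [1.43, 2.84, 3.37]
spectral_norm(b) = 3.22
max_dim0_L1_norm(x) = 6.72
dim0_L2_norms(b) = [2.08, 2.92, 0.25]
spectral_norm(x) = 4.67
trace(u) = -0.62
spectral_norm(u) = 5.63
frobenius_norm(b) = 3.60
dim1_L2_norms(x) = [3.91, 4.04, 4.12]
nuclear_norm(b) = 4.83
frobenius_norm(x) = 6.98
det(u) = 25.18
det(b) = -0.00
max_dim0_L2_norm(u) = 4.77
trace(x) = 0.68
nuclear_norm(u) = 10.21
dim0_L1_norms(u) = [6.52, 2.74, 6.98]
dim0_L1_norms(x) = [5.61, 4.43, 6.72]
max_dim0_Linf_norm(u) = 4.11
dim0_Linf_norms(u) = [3.36, 1.62, 4.11]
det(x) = 54.94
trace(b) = 1.30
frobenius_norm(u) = 6.62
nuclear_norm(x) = 11.77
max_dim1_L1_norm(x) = 6.72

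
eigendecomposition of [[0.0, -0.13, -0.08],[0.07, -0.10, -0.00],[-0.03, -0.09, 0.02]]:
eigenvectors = [[(-0.73+0j),-0.73-0.00j,-0.54+0.00j], [(-0.15+0.5j),(-0.15-0.5j),-0.23+0.00j], [(-0.43+0.05j),(-0.43-0.05j),(0.81+0j)]]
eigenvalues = [(-0.07+0.09j), (-0.07-0.09j), (0.07+0j)]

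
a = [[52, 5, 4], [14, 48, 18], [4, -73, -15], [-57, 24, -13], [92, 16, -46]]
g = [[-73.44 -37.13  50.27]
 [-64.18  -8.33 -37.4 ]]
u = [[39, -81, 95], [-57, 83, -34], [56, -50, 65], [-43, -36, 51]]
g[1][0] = -64.18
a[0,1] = 5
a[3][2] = -13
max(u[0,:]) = 95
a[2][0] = 4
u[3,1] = -36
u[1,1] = 83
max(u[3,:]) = 51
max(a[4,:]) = 92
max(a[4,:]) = 92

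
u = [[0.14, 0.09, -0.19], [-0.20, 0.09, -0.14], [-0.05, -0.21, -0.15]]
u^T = [[0.14, -0.2, -0.05], [0.09, 0.09, -0.21], [-0.19, -0.14, -0.15]]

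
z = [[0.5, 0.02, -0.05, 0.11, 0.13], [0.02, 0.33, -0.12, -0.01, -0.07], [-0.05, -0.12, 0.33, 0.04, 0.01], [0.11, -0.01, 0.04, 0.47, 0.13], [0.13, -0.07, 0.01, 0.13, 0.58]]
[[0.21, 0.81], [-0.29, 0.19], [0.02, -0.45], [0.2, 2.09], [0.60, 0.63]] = z@[[0.16, 0.45], [-0.77, 0.03], [-0.23, -1.84], [0.14, 4.49], [0.88, 0.02]]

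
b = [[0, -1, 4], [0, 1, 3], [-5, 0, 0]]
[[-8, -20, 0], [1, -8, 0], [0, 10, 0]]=b @ [[0, -2, 0], [4, 4, 0], [-1, -4, 0]]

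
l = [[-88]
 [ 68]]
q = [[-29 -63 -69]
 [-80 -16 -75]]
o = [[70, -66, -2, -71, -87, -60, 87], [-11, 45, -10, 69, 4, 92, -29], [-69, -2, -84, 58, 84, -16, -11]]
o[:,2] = [-2, -10, -84]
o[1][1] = 45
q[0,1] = -63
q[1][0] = -80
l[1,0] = 68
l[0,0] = -88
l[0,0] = -88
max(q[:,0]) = -29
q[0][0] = -29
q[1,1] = -16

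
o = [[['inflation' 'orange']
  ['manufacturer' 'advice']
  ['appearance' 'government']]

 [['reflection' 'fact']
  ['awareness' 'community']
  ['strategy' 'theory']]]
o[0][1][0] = 'manufacturer'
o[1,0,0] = 'reflection'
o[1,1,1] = 'community'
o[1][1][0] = 'awareness'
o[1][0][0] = 'reflection'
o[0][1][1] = 'advice'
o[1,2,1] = 'theory'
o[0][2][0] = 'appearance'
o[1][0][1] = 'fact'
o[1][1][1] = 'community'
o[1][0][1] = 'fact'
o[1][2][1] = 'theory'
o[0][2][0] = 'appearance'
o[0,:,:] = [['inflation', 'orange'], ['manufacturer', 'advice'], ['appearance', 'government']]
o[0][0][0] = 'inflation'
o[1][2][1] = 'theory'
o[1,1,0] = 'awareness'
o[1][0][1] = 'fact'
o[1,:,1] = ['fact', 'community', 'theory']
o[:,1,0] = ['manufacturer', 'awareness']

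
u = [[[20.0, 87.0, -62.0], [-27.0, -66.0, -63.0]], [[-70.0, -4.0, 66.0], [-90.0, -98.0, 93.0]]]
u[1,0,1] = -4.0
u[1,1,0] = -90.0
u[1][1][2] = 93.0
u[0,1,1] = -66.0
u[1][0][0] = -70.0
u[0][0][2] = -62.0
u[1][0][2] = 66.0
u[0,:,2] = [-62.0, -63.0]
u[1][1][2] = 93.0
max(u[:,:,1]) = 87.0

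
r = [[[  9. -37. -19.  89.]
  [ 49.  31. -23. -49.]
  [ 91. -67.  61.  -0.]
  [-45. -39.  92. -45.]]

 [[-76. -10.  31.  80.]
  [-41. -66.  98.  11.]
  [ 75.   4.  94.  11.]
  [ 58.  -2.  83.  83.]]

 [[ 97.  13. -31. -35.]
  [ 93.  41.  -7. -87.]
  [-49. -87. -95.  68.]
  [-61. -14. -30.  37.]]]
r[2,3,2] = -30.0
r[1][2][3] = 11.0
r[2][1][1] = 41.0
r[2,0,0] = 97.0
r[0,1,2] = -23.0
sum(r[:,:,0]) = 200.0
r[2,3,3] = 37.0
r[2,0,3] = -35.0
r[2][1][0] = 93.0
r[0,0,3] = 89.0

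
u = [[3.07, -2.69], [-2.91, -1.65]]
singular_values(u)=[4.38, 2.94]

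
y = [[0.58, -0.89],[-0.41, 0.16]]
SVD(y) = [[-0.94, 0.33], [0.33, 0.94]] @ diag([1.1241027957415215, 0.24205971289352365]) @ [[-0.61, 0.79], [-0.79, -0.61]]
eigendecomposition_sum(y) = [[0.67, -0.70], [-0.32, 0.34]] + [[-0.09, -0.19], [-0.09, -0.18]]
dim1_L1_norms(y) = [1.47, 0.57]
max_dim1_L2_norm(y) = 1.06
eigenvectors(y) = [[0.9,  0.72], [-0.43,  0.69]]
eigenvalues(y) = [1.01, -0.27]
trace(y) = 0.74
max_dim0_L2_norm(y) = 0.9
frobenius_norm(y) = 1.15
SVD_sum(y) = [[0.64, -0.84], [-0.23, 0.30]] + [[-0.06, -0.05], [-0.18, -0.14]]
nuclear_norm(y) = 1.37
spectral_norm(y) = 1.12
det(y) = -0.27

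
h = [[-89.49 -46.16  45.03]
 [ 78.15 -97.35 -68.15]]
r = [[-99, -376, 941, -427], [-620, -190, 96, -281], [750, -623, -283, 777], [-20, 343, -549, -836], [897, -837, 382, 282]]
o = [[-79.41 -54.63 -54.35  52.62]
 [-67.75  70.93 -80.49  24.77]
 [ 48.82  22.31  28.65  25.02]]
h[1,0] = 78.15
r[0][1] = -376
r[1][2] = 96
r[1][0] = -620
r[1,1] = -190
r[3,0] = -20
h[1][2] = -68.15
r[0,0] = -99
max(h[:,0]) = 78.15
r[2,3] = 777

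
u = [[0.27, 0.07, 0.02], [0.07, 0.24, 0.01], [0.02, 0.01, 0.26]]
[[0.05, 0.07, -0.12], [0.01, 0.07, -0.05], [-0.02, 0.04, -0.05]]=u @ [[0.18, 0.21, -0.4], [0.01, 0.21, -0.09], [-0.09, 0.12, -0.16]]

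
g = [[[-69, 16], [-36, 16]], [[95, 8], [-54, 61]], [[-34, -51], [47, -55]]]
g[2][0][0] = -34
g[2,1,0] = 47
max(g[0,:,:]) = 16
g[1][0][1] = 8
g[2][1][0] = 47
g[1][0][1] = 8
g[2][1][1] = -55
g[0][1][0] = -36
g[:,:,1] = [[16, 16], [8, 61], [-51, -55]]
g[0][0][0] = -69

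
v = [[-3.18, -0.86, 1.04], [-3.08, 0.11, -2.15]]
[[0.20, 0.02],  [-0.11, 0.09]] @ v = [[-0.7, -0.17, 0.16], [0.07, 0.10, -0.31]]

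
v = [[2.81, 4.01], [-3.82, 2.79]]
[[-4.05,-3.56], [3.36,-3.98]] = v @ [[-1.07, 0.26], [-0.26, -1.07]]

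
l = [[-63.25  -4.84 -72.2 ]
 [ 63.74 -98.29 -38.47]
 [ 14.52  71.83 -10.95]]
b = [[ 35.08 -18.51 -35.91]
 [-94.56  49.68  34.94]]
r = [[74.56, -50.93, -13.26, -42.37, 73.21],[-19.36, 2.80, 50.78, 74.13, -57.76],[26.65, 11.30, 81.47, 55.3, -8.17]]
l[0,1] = -4.84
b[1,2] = 34.94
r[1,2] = 50.78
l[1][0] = 63.74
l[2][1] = 71.83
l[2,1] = 71.83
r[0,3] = -42.37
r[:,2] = [-13.26, 50.78, 81.47]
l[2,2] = -10.95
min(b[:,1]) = -18.51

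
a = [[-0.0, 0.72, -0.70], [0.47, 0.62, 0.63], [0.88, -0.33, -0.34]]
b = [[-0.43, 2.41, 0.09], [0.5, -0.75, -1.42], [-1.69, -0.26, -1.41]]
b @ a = [[1.21, 1.15, 1.79], [-1.60, 0.36, -0.34], [-1.36, -0.91, 1.5]]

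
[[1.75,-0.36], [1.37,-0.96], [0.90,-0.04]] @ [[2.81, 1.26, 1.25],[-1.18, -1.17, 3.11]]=[[5.34, 2.63, 1.07], [4.98, 2.85, -1.27], [2.58, 1.18, 1.0]]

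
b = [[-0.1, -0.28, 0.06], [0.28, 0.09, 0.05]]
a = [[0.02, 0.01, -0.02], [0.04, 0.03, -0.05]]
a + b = [[-0.08,  -0.27,  0.04], [0.32,  0.12,  0.0]]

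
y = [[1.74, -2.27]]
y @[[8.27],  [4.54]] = [[4.08]]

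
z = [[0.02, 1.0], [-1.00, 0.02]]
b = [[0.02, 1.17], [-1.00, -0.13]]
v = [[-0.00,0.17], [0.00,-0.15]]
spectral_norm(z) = 1.00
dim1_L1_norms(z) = [1.02, 1.02]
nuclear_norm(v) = 0.23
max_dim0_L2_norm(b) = 1.18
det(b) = 1.17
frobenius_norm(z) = 1.41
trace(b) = -0.11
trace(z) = 0.04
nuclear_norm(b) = 2.17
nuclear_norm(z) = 2.00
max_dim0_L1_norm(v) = 0.32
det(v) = 0.00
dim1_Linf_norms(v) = [0.17, 0.15]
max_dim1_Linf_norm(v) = 0.17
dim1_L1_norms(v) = [0.17, 0.15]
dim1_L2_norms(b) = [1.17, 1.01]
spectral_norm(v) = 0.23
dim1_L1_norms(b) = [1.19, 1.13]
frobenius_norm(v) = 0.23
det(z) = 1.00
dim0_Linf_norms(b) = [1.0, 1.17]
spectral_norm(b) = 1.20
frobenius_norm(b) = 1.54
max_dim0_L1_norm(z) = 1.02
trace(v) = -0.15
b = z + v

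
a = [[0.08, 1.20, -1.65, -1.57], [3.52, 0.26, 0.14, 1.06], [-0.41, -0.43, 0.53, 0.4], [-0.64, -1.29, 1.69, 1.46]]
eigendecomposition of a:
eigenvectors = [[0.58, 0.42, -0.17, -0.12], [0.41, -0.86, 0.87, -0.28], [-0.24, -0.05, 0.35, -0.76], [-0.66, -0.3, 0.29, 0.57]]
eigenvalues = [3.41, -1.07, -0.01, 0.0]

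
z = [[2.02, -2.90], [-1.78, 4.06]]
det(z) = 3.04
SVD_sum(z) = [[1.65, -3.1], [-2.08, 3.9]] + [[0.37, 0.20], [0.3, 0.16]]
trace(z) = 6.08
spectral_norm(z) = 5.64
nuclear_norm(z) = 6.18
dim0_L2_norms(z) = [2.69, 4.99]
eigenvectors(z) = [[-0.89, 0.64],  [-0.45, -0.77]]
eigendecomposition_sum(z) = [[0.39, 0.32], [0.20, 0.16]] + [[1.63, -3.22], [-1.98, 3.9]]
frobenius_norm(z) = 5.67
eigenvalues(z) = [0.55, 5.53]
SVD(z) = [[-0.62, 0.78],[0.78, 0.62]] @ diag([5.643794340159782, 0.5385029674759478]) @ [[-0.47, 0.88], [0.88, 0.47]]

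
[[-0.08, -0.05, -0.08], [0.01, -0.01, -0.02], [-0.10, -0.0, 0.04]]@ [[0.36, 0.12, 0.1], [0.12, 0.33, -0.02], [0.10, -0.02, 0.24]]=[[-0.04, -0.02, -0.03], [0.0, -0.00, -0.0], [-0.03, -0.01, -0.00]]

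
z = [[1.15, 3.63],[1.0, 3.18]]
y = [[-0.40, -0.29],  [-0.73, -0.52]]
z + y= [[0.75, 3.34], [0.27, 2.66]]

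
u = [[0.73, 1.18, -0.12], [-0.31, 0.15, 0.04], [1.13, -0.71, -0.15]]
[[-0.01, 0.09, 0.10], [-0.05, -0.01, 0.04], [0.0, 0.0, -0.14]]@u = [[0.08, -0.07, -0.01], [0.01, -0.09, -0.0], [-0.16, 0.10, 0.02]]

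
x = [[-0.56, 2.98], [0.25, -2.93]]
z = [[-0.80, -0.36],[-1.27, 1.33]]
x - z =[[0.24, 3.34],[1.52, -4.26]]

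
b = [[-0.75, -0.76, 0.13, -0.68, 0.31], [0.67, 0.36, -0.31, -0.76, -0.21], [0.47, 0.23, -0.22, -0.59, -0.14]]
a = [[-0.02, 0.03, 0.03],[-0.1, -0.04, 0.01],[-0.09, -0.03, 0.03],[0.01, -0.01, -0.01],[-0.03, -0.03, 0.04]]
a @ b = [[0.05, 0.03, -0.02, -0.03, -0.02], [0.05, 0.06, -0.0, 0.09, -0.02], [0.06, 0.06, -0.01, 0.07, -0.03], [-0.02, -0.01, 0.01, 0.01, 0.01], [0.02, 0.02, -0.0, 0.02, -0.01]]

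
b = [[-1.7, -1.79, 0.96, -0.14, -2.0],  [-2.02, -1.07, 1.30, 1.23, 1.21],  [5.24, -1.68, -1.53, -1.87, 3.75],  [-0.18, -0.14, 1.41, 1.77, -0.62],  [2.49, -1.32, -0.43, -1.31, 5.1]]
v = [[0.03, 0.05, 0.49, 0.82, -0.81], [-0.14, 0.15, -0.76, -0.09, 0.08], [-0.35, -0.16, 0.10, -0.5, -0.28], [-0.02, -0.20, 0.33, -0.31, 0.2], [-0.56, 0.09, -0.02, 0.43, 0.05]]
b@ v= [[0.99, -0.66, 0.62, -2.53, 0.84], [-1.07, -0.61, 0.34, -2.07, 1.49], [-1.13, 0.97, 3.0, 7.41, -4.14], [-0.17, -0.67, 0.76, -1.66, 0.06], [-2.42, 0.72, 1.65, 4.97, -2.01]]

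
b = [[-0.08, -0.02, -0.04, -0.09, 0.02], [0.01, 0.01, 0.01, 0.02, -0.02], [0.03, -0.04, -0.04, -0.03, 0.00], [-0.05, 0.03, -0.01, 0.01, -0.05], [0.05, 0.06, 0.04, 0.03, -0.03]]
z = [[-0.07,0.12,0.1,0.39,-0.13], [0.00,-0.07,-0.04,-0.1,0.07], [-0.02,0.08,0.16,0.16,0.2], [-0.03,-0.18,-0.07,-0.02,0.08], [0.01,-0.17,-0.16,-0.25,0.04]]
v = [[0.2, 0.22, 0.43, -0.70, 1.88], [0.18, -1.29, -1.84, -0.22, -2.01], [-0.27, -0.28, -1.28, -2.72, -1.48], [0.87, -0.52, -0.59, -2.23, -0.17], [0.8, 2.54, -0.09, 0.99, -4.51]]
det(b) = 0.00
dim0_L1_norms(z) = [0.13, 0.62, 0.53, 0.92, 0.52]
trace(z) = 0.04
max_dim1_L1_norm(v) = 8.93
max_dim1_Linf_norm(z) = 0.39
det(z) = 0.00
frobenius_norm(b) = 0.20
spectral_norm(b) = 0.16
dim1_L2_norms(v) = [2.07, 3.03, 3.37, 2.53, 5.33]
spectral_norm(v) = 5.86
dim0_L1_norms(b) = [0.22, 0.16, 0.14, 0.18, 0.12]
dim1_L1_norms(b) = [0.25, 0.07, 0.14, 0.15, 0.21]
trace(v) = -9.11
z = b @ v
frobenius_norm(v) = 7.72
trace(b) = -0.13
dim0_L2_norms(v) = [1.24, 2.92, 2.36, 3.73, 5.49]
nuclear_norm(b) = 0.35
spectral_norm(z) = 0.61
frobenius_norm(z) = 0.69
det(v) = 20.11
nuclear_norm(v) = 13.85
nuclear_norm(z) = 1.10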